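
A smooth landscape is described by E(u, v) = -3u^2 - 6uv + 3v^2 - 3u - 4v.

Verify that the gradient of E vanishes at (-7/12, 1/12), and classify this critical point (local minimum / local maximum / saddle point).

∇E = (-6u - 6v - 3, -6u + 6v - 4); substituting (-7/12, 1/12) gives ∇E = (0, 0), so (-7/12, 1/12) is indeed a critical point.
The Hessian of E is constant: H = [[-6, -6], [-6, 6]].
det(H) = (-6)·6 − (-6)² = -72.
Since det(H) < 0, H is indefinite and the critical point is a saddle point.

saddle point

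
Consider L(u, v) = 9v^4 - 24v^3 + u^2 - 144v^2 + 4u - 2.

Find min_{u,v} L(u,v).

L(u,v) separates as P(u) + Q(v) − 2, so its minimum is min P + min Q − 2.
P'(u) = 2u + 4 vanishes at u ∈ {-2}; Q'(v) = 36v(v - 4)(v + 2) vanishes at v ∈ {-2, 0, 4}.
Local minima of P (where P''>0): P(-2)=-4. Local minima of Q: Q(-2)=-240, Q(4)=-1536.
So the global minimum of L is P(-2) + Q(4) − 2 = -4 − 1536 − 2 = -1542, attained at (-2, 4).

-1542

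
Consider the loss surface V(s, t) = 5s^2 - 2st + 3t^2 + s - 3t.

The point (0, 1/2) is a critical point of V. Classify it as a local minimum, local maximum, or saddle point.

local minimum

The Hessian of V is constant: H = [[10, -2], [-2, 6]].
det(H) = 10·6 − (-2)² = 56.
det(H) > 0 and tr(H) = 16 > 0, so H is positive definite and the point is a local minimum.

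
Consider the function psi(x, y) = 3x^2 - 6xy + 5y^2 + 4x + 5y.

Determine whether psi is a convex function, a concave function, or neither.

psi is quadratic, so its Hessian is the constant matrix H = [[6, -6], [-6, 10]].
det(H) = 24, tr(H) = 16.
det(H) > 0 and tr(H) > 0, so H is positive definite everywhere: convex.

convex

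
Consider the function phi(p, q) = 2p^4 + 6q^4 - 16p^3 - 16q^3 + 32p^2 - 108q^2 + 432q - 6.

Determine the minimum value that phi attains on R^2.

phi(p,q) separates as A(p) + B(q) − 6, so its minimum is min A + min B − 6.
A'(p) = 8p(p - 4)(p - 2) vanishes at p ∈ {0, 2, 4}; B'(q) = 24(q - 3)(q - 2)(q + 3) vanishes at q ∈ {-3, 2, 3}.
Local minima of A (where A''>0): A(0)=0, A(4)=0. Local minima of B: B(-3)=-1350, B(3)=378.
So the global minimum of phi is A(0) + B(-3) − 6 = 0 − 1350 − 6 = -1356, attained at (0, -3).

-1356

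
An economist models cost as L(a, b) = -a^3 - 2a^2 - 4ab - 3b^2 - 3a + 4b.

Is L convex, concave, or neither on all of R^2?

neither

The term -a^3 is cubic, so the Hessian is not constant.
∂²L/∂a² = -6a - 4, which takes both signs as a varies (negative for sufficiently large a). A diagonal entry of the Hessian changing sign means the Hessian is neither positive- nor negative-semidefinite on all of R^2.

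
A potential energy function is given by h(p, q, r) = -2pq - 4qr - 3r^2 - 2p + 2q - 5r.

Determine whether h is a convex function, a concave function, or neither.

h is quadratic, so its Hessian is the constant matrix H = [[0, -2, 0], [-2, 0, -4], [0, -4, -6]].
Leading principal minors: 0, -4, 24.
Neither pattern holds ⇒ H is indefinite ⇒ neither convex nor concave.

neither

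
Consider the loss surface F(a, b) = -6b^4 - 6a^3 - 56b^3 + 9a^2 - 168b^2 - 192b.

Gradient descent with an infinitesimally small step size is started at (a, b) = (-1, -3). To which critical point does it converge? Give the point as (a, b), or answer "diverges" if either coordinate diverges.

F is separable, so gradient descent decouples: a follows -∂F/∂a, b follows -∂F/∂b.
∂F/∂a = -18a(a - 1); at a=-1 this is -36, so a increases.
∂F/∂b = -24(b + 1)(b + 2)(b + 4); at b=-3 this is -48, so b increases.
a converges to its nearest critical value 0 (a local min of the a-part); b converges to -2. The iterate converges to (0, -2).

(0, -2)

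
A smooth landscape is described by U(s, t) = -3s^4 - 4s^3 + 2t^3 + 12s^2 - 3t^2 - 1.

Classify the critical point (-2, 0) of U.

The mixed partial ∂²U/∂s∂t is 0, so the Hessian at any point is diag(U_ss, U_tt) = diag(12(-3s^2 - 2s + 2), 6(2t - 1)).
At (-2, 0): H = diag(-72, -6).
Both eigenvalues are negative, so H is negative definite: a local maximum.

local maximum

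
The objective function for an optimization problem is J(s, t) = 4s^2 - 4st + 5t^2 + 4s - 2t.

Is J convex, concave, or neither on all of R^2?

convex

J is quadratic, so its Hessian is the constant matrix H = [[8, -4], [-4, 10]].
det(H) = 64, tr(H) = 18.
det(H) > 0 and tr(H) > 0, so H is positive definite everywhere: convex.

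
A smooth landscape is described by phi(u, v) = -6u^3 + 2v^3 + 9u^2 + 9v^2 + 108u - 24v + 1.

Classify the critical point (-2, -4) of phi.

The mixed partial ∂²phi/∂u∂v is 0, so the Hessian at any point is diag(phi_uu, phi_vv) = diag(18(-2u + 1), 6(2v + 3)).
At (-2, -4): H = diag(90, -30).
The eigenvalues have opposite signs, so H is indefinite: a saddle point.

saddle point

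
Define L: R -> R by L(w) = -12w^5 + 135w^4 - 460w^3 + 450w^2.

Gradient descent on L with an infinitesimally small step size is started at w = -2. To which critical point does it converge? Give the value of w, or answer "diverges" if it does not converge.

0

L'(w) = -60w(w - 5)(w - 3)(w - 1), so L'(-2) = -12600.
Gradient descent moves in the -L' direction, i.e. w is increasing.
The nearest critical point in that direction is w = 0, where L'' = 900 > 0 (a local minimum). The iterate converges there.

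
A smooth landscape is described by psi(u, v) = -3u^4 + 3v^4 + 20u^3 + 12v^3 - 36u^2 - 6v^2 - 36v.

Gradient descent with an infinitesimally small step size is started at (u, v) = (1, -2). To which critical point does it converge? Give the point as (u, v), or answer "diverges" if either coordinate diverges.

psi is separable, so gradient descent decouples: u follows -∂psi/∂u, v follows -∂psi/∂v.
∂psi/∂u = -12u(u - 3)(u - 2); at u=1 this is -24, so u increases.
∂psi/∂v = 12(v - 1)(v + 1)(v + 3); at v=-2 this is 36, so v decreases.
u converges to its nearest critical value 2 (a local min of the u-part); v converges to -3. The iterate converges to (2, -3).

(2, -3)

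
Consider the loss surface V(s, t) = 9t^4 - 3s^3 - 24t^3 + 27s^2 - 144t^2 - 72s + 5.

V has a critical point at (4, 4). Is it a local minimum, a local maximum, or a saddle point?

saddle point

The mixed partial ∂²V/∂s∂t is 0, so the Hessian at any point is diag(V_ss, V_tt) = diag(18(-s + 3), 36(3t^2 - 4t - 8)).
At (4, 4): H = diag(-18, 864).
The eigenvalues have opposite signs, so H is indefinite: a saddle point.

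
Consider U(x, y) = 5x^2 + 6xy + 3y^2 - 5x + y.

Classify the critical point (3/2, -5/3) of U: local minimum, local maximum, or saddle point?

The Hessian of U is constant: H = [[10, 6], [6, 6]].
det(H) = 10·6 − 6² = 24.
det(H) > 0 and tr(H) = 16 > 0, so H is positive definite and the point is a local minimum.

local minimum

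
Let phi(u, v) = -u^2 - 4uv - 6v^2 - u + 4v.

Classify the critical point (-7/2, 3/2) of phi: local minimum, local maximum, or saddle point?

The Hessian of phi is constant: H = [[-2, -4], [-4, -12]].
det(H) = (-2)·(-12) − (-4)² = 8.
det(H) > 0 and tr(H) = -14 < 0, so H is negative definite and the point is a local maximum.

local maximum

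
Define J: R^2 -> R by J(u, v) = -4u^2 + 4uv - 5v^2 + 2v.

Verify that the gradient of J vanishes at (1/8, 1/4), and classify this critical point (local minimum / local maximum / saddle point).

local maximum

∇J = (-8u + 4v, 4u - 10v + 2); substituting (1/8, 1/4) gives ∇J = (0, 0), so (1/8, 1/4) is indeed a critical point.
The Hessian of J is constant: H = [[-8, 4], [4, -10]].
det(H) = (-8)·(-10) − 4² = 64.
det(H) > 0 and tr(H) = -18 < 0, so H is negative definite and the point is a local maximum.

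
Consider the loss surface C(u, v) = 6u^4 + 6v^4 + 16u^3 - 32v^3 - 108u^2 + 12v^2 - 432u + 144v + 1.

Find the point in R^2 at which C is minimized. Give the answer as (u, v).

(3, -1)

C(u,v) separates as P(u) + Q(v) + 1, so its minimum is min P + min Q + 1.
P'(u) = 24(u - 3)(u + 2)(u + 3) vanishes at u ∈ {-3, -2, 3}; Q'(v) = 24(v - 3)(v - 2)(v + 1) vanishes at v ∈ {-1, 2, 3}.
Local minima of P (where P''>0): P(-3)=378, P(3)=-1350. Local minima of Q: Q(-1)=-94, Q(3)=162.
So the global minimum of C is P(3) + Q(-1) + 1 = -1350 − 94 + 1 = -1443, attained at (3, -1).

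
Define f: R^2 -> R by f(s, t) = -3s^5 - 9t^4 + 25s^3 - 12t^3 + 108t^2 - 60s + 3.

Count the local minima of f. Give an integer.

2

f separates as a function of s plus a function of t, so ∇f=0 decouples.
∂f/∂s = -15(s - 2)(s - 1)(s + 1)(s + 2) = 0 at s ∈ {-2, -1, 1, 2}; ∂f/∂t = -36t(t - 2)(t + 3) = 0 at t ∈ {-3, 0, 2}.
The Hessian is diagonal: diag(f_ss, f_tt). Second derivatives: f_ss(-2)=180, f_ss(-1)=-90, f_ss(1)=90, f_ss(2)=-180; f_tt(-3)=-540, f_tt(0)=216, f_tt(2)=-360.
Local minima occur where both diagonal entries positive: (-2, 0), (1, 0). Count: 2.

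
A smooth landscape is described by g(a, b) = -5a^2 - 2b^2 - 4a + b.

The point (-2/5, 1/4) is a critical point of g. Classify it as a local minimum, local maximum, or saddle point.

The Hessian of g is constant: H = [[-10, 0], [0, -4]].
det(H) = (-10)·(-4) − 0² = 40.
det(H) > 0 and tr(H) = -14 < 0, so H is negative definite and the point is a local maximum.

local maximum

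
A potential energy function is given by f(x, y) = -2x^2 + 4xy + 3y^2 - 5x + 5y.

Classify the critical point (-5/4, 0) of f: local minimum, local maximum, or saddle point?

saddle point

The Hessian of f is constant: H = [[-4, 4], [4, 6]].
det(H) = (-4)·6 − 4² = -40.
Since det(H) < 0, H is indefinite and the critical point is a saddle point.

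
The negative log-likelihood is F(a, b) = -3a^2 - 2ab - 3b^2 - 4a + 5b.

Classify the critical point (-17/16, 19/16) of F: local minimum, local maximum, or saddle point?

The Hessian of F is constant: H = [[-6, -2], [-2, -6]].
det(H) = (-6)·(-6) − (-2)² = 32.
det(H) > 0 and tr(H) = -12 < 0, so H is negative definite and the point is a local maximum.

local maximum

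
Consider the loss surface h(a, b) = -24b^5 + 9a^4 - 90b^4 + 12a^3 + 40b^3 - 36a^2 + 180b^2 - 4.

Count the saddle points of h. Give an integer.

h separates as a function of a plus a function of b, so ∇h=0 decouples.
∂h/∂a = 36a(a - 1)(a + 2) = 0 at a ∈ {-2, 0, 1}; ∂h/∂b = -120b(b - 1)(b + 1)(b + 3) = 0 at b ∈ {-3, -1, 0, 1}.
The Hessian is diagonal: diag(h_aa, h_bb). Second derivatives: h_aa(-2)=216, h_aa(0)=-72, h_aa(1)=108; h_bb(-3)=2880, h_bb(-1)=-480, h_bb(0)=360, h_bb(1)=-960.
Saddle points occur where the two diagonal entries have opposite signs: (-2, -1), (-2, 1), (0, -3), (0, 0), (1, -1), (1, 1). Count: 6.

6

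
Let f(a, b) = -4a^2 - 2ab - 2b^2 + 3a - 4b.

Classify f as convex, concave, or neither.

f is quadratic, so its Hessian is the constant matrix H = [[-8, -2], [-2, -4]].
det(H) = 28, tr(H) = -12.
det(H) > 0 and tr(H) < 0, so H is negative definite everywhere: concave.

concave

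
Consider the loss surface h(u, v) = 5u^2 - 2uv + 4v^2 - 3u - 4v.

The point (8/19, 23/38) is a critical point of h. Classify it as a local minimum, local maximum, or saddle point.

The Hessian of h is constant: H = [[10, -2], [-2, 8]].
det(H) = 10·8 − (-2)² = 76.
det(H) > 0 and tr(H) = 18 > 0, so H is positive definite and the point is a local minimum.

local minimum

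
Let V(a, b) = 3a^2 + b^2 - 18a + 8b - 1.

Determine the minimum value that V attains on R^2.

V(a,b) separates as P(a) + Q(b) − 1, so its minimum is min P + min Q − 1.
P'(a) = 6a - 18 vanishes at a ∈ {3}; Q'(b) = 2b + 8 vanishes at b ∈ {-4}.
Local minima of P (where P''>0): P(3)=-27. Local minima of Q: Q(-4)=-16.
So the global minimum of V is P(3) + Q(-4) − 1 = -27 − 16 − 1 = -44, attained at (3, -4).

-44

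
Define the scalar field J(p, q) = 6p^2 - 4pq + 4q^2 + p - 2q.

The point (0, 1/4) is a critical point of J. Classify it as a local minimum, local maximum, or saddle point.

The Hessian of J is constant: H = [[12, -4], [-4, 8]].
det(H) = 12·8 − (-4)² = 80.
det(H) > 0 and tr(H) = 20 > 0, so H is positive definite and the point is a local minimum.

local minimum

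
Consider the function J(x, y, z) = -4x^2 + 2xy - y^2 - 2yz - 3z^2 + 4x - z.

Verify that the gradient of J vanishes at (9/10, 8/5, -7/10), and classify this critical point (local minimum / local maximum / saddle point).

local maximum

∇J = (-8x + 2y + 4, 2x - 2y - 2z, -2y - 6z - 1); substituting (9/10, 8/5, -7/10) gives ∇J = (0, 0, 0), so (9/10, 8/5, -7/10) is indeed a critical point.
The Hessian is constant: H = [[-8, 2, 0], [2, -2, -2], [0, -2, -6]].
Leading principal minors: Δ₁ = -8, Δ₂ = 12, Δ₃ = -40.
The minors alternate sign starting negative (−, +, −), so H is negative definite: a local maximum.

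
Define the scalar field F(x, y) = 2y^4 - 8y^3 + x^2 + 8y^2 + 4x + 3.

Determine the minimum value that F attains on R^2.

F(x,y) separates as P(x) + Q(y) + 3, so its minimum is min P + min Q + 3.
P'(x) = 2x + 4 vanishes at x ∈ {-2}; Q'(y) = 8y(y - 2)(y - 1) vanishes at y ∈ {0, 1, 2}.
Local minima of P (where P''>0): P(-2)=-4. Local minima of Q: Q(0)=0, Q(2)=0.
So the global minimum of F is P(-2) + Q(0) + 3 = -4 + 0 + 3 = -1, attained at (-2, 0).

-1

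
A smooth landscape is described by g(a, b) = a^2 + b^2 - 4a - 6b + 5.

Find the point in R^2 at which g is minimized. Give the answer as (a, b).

g(a,b) separates as P(a) + Q(b) + 5, so its minimum is min P + min Q + 5.
P'(a) = 2a - 4 vanishes at a ∈ {2}; Q'(b) = 2b - 6 vanishes at b ∈ {3}.
Local minima of P (where P''>0): P(2)=-4. Local minima of Q: Q(3)=-9.
So the global minimum of g is P(2) + Q(3) + 5 = -4 − 9 + 5 = -8, attained at (2, 3).

(2, 3)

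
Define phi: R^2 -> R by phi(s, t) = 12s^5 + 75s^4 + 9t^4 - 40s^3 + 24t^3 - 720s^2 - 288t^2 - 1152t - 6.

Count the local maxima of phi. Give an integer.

2

phi separates as a function of s plus a function of t, so ∇phi=0 decouples.
∂phi/∂s = 60s(s - 2)(s + 3)(s + 4) = 0 at s ∈ {-4, -3, 0, 2}; ∂phi/∂t = 36(t - 4)(t + 2)(t + 4) = 0 at t ∈ {-4, -2, 4}.
The Hessian is diagonal: diag(phi_ss, phi_tt). Second derivatives: phi_ss(-4)=-1440, phi_ss(-3)=900, phi_ss(0)=-1440, phi_ss(2)=3600; phi_tt(-4)=576, phi_tt(-2)=-432, phi_tt(4)=1728.
Local maxima occur where both diagonal entries negative: (-4, -2), (0, -2). Count: 2.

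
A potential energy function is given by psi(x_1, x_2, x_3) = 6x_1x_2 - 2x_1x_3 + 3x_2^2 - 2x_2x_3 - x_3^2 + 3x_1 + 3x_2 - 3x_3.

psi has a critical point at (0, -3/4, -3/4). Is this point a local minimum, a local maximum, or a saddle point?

The Hessian is constant: H = [[0, 6, -2], [6, 6, -2], [-2, -2, -2]].
Leading principal minors: Δ₁ = 0, Δ₂ = -36, Δ₃ = 96.
The minors fit neither the all-positive nor the alternating-sign pattern, so H is indefinite: a saddle point.

saddle point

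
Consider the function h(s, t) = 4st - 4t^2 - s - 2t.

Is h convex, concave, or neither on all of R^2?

neither

h is quadratic, so its Hessian is the constant matrix H = [[0, 4], [4, -8]].
det(H) = -16, tr(H) = -8.
det(H) < 0, so H is indefinite: neither convex nor concave.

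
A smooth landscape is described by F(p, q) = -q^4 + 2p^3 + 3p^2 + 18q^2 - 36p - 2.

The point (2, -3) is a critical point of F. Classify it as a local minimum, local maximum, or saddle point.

The mixed partial ∂²F/∂p∂q is 0, so the Hessian at any point is diag(F_pp, F_qq) = diag(6(2p + 1), 12(-q^2 + 3)).
At (2, -3): H = diag(30, -72).
The eigenvalues have opposite signs, so H is indefinite: a saddle point.

saddle point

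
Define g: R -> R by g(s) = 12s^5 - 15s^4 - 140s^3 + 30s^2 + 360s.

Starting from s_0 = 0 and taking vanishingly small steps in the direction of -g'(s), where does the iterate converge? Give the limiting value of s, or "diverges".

g'(s) = 60(s - 3)(s - 1)(s + 1)(s + 2), so g'(0) = 360.
Gradient descent moves in the -g' direction, i.e. s is decreasing.
The nearest critical point in that direction is s = -1, where g'' = 480 > 0 (a local minimum). The iterate converges there.

-1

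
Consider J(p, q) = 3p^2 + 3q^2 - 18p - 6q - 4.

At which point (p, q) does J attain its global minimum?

(3, 1)

J(p,q) separates as A(p) + B(q) − 4, so its minimum is min A + min B − 4.
A'(p) = 6p - 18 vanishes at p ∈ {3}; B'(q) = 6q - 6 vanishes at q ∈ {1}.
Local minima of A (where A''>0): A(3)=-27. Local minima of B: B(1)=-3.
So the global minimum of J is A(3) + B(1) − 4 = -27 − 3 − 4 = -34, attained at (3, 1).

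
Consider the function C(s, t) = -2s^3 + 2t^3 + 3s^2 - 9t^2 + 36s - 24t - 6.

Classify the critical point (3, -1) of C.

The mixed partial ∂²C/∂s∂t is 0, so the Hessian at any point is diag(C_ss, C_tt) = diag(6(-2s + 1), 6(2t - 3)).
At (3, -1): H = diag(-30, -30).
Both eigenvalues are negative, so H is negative definite: a local maximum.

local maximum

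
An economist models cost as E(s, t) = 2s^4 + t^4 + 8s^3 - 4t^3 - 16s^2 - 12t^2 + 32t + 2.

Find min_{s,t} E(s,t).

E(s,t) separates as P(s) + Q(t) + 2, so its minimum is min P + min Q + 2.
P'(s) = 8s(s - 1)(s + 4) vanishes at s ∈ {-4, 0, 1}; Q'(t) = 4(t - 4)(t - 1)(t + 2) vanishes at t ∈ {-2, 1, 4}.
Local minima of P (where P''>0): P(-4)=-256, P(1)=-6. Local minima of Q: Q(-2)=-64, Q(4)=-64.
So the global minimum of E is P(-4) + Q(-2) + 2 = -256 − 64 + 2 = -318, attained at (-4, -2).

-318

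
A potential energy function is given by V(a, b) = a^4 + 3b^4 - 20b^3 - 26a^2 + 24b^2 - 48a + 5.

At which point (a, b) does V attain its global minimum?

(4, 4)

V(a,b) separates as P(a) + Q(b) + 5, so its minimum is min P + min Q + 5.
P'(a) = 4(a - 4)(a + 1)(a + 3) vanishes at a ∈ {-3, -1, 4}; Q'(b) = 12b(b - 4)(b - 1) vanishes at b ∈ {0, 1, 4}.
Local minima of P (where P''>0): P(-3)=-9, P(4)=-352. Local minima of Q: Q(0)=0, Q(4)=-128.
So the global minimum of V is P(4) + Q(4) + 5 = -352 − 128 + 5 = -475, attained at (4, 4).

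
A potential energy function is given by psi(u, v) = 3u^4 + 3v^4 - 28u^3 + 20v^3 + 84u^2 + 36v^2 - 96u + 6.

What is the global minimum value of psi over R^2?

psi(u,v) separates as P(u) + Q(v) + 6, so its minimum is min P + min Q + 6.
P'(u) = 12(u - 4)(u - 2)(u - 1) vanishes at u ∈ {1, 2, 4}; Q'(v) = 12v(v + 2)(v + 3) vanishes at v ∈ {-3, -2, 0}.
Local minima of P (where P''>0): P(1)=-37, P(4)=-64. Local minima of Q: Q(-3)=27, Q(0)=0.
So the global minimum of psi is P(4) + Q(0) + 6 = -64 + 0 + 6 = -58, attained at (4, 0).

-58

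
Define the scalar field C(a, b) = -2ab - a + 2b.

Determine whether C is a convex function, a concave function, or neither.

C is quadratic, so its Hessian is the constant matrix H = [[0, -2], [-2, 0]].
det(H) = -4, tr(H) = 0.
det(H) < 0, so H is indefinite: neither convex nor concave.

neither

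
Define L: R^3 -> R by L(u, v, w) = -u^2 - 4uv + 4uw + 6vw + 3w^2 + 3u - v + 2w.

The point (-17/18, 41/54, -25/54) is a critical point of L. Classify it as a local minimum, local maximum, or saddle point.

The Hessian is constant: H = [[-2, -4, 4], [-4, 0, 6], [4, 6, 6]].
Leading principal minors: Δ₁ = -2, Δ₂ = -16, Δ₃ = -216.
The minors fit neither the all-positive nor the alternating-sign pattern, so H is indefinite: a saddle point.

saddle point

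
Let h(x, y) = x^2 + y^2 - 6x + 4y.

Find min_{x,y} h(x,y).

h(x,y) separates as P(x) + Q(y), so its minimum is min P + min Q.
P'(x) = 2x - 6 vanishes at x ∈ {3}; Q'(y) = 2y + 4 vanishes at y ∈ {-2}.
Local minima of P (where P''>0): P(3)=-9. Local minima of Q: Q(-2)=-4.
So the global minimum of h is P(3) + Q(-2) = -9 − 4 = -13, attained at (3, -2).

-13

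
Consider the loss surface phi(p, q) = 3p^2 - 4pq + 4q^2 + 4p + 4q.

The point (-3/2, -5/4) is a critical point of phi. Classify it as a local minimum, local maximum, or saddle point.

local minimum

The Hessian of phi is constant: H = [[6, -4], [-4, 8]].
det(H) = 6·8 − (-4)² = 32.
det(H) > 0 and tr(H) = 14 > 0, so H is positive definite and the point is a local minimum.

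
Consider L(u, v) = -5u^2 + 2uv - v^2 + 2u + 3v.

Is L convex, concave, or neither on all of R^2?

concave

L is quadratic, so its Hessian is the constant matrix H = [[-10, 2], [2, -2]].
det(H) = 16, tr(H) = -12.
det(H) > 0 and tr(H) < 0, so H is negative definite everywhere: concave.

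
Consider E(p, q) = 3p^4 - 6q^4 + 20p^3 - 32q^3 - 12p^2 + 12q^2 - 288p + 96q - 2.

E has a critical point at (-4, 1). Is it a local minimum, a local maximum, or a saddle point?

The mixed partial ∂²E/∂p∂q is 0, so the Hessian at any point is diag(E_pp, E_qq) = diag(12(3p^2 + 10p - 2), 24(-3q^2 - 8q + 1)).
At (-4, 1): H = diag(72, -240).
The eigenvalues have opposite signs, so H is indefinite: a saddle point.

saddle point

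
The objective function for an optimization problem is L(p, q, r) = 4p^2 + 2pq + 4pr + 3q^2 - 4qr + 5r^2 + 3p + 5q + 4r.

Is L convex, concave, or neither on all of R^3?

L is quadratic, so its Hessian is the constant matrix H = [[8, 2, 4], [2, 6, -4], [4, -4, 10]].
Leading principal minors: 8, 44, 152.
All positive ⇒ H ≻ 0 ⇒ convex.

convex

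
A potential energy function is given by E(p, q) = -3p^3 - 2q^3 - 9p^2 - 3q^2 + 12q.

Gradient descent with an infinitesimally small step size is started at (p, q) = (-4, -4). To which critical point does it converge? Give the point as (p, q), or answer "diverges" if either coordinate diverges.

E is separable, so gradient descent decouples: p follows -∂E/∂p, q follows -∂E/∂q.
∂E/∂p = -9p(p + 2); at p=-4 this is -72, so p increases.
∂E/∂q = -6(q - 1)(q + 2); at q=-4 this is -60, so q increases.
p converges to its nearest critical value -2 (a local min of the p-part); q converges to -2. The iterate converges to (-2, -2).

(-2, -2)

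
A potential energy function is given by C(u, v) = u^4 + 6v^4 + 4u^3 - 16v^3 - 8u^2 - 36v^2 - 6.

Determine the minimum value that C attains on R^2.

-404

C(u,v) separates as P(u) + Q(v) − 6, so its minimum is min P + min Q − 6.
P'(u) = 4u(u - 1)(u + 4) vanishes at u ∈ {-4, 0, 1}; Q'(v) = 24v(v - 3)(v + 1) vanishes at v ∈ {-1, 0, 3}.
Local minima of P (where P''>0): P(-4)=-128, P(1)=-3. Local minima of Q: Q(-1)=-14, Q(3)=-270.
So the global minimum of C is P(-4) + Q(3) − 6 = -128 − 270 − 6 = -404, attained at (-4, 3).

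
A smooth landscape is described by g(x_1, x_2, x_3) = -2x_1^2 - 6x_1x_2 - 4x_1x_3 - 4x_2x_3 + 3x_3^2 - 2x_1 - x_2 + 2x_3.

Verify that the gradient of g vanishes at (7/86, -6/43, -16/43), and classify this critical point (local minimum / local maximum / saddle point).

saddle point

∇g = (-4x_1 - 6x_2 - 4x_3 - 2, -6x_1 - 4x_3 - 1, -4x_1 - 4x_2 + 6x_3 + 2); substituting (7/86, -6/43, -16/43) gives ∇g = (0, 0, 0), so (7/86, -6/43, -16/43) is indeed a critical point.
The Hessian is constant: H = [[-4, -6, -4], [-6, 0, -4], [-4, -4, 6]].
Leading principal minors: Δ₁ = -4, Δ₂ = -36, Δ₃ = -344.
The minors fit neither the all-positive nor the alternating-sign pattern, so H is indefinite: a saddle point.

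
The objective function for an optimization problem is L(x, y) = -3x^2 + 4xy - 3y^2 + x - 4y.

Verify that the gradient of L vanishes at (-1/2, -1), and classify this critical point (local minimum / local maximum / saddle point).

∇L = (-6x + 4y + 1, 4x - 6y - 4); substituting (-1/2, -1) gives ∇L = (0, 0), so (-1/2, -1) is indeed a critical point.
The Hessian of L is constant: H = [[-6, 4], [4, -6]].
det(H) = (-6)·(-6) − 4² = 20.
det(H) > 0 and tr(H) = -12 < 0, so H is negative definite and the point is a local maximum.

local maximum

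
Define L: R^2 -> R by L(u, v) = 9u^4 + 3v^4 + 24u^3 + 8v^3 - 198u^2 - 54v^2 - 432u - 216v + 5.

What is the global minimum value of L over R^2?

-2371

L(u,v) separates as P(u) + Q(v) + 5, so its minimum is min P + min Q + 5.
P'(u) = 36(u - 3)(u + 1)(u + 4) vanishes at u ∈ {-4, -1, 3}; Q'(v) = 12(v - 3)(v + 2)(v + 3) vanishes at v ∈ {-3, -2, 3}.
Local minima of P (where P''>0): P(-4)=-672, P(3)=-1701. Local minima of Q: Q(-3)=189, Q(3)=-675.
So the global minimum of L is P(3) + Q(3) + 5 = -1701 − 675 + 5 = -2371, attained at (3, 3).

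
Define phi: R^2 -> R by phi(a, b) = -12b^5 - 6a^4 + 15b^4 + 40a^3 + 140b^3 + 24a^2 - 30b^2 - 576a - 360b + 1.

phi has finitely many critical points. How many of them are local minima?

2

phi separates as a function of a plus a function of b, so ∇phi=0 decouples.
∂phi/∂a = -24(a - 4)(a - 3)(a + 2) = 0 at a ∈ {-2, 3, 4}; ∂phi/∂b = -60(b - 3)(b - 1)(b + 1)(b + 2) = 0 at b ∈ {-2, -1, 1, 3}.
The Hessian is diagonal: diag(phi_aa, phi_bb). Second derivatives: phi_aa(-2)=-720, phi_aa(3)=120, phi_aa(4)=-144; phi_bb(-2)=900, phi_bb(-1)=-480, phi_bb(1)=720, phi_bb(3)=-2400.
Local minima occur where both diagonal entries positive: (3, -2), (3, 1). Count: 2.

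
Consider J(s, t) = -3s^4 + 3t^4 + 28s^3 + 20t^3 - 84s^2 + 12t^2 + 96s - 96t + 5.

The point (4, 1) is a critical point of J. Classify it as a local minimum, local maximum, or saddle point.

saddle point

The mixed partial ∂²J/∂s∂t is 0, so the Hessian at any point is diag(J_ss, J_tt) = diag(12(-3s^2 + 14s - 14), 12(3t^2 + 10t + 2)).
At (4, 1): H = diag(-72, 180).
The eigenvalues have opposite signs, so H is indefinite: a saddle point.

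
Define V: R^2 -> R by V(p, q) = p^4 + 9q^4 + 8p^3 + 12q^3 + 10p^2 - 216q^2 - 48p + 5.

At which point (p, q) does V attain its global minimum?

V(p,q) separates as A(p) + B(q) + 5, so its minimum is min A + min B + 5.
A'(p) = 4(p - 1)(p + 3)(p + 4) vanishes at p ∈ {-4, -3, 1}; B'(q) = 36q(q - 3)(q + 4) vanishes at q ∈ {-4, 0, 3}.
Local minima of A (where A''>0): A(-4)=96, A(1)=-29. Local minima of B: B(-4)=-1920, B(3)=-891.
So the global minimum of V is A(1) + B(-4) + 5 = -29 − 1920 + 5 = -1944, attained at (1, -4).

(1, -4)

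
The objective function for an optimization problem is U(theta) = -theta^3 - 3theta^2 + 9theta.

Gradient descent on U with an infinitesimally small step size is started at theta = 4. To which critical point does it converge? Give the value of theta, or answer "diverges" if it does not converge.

diverges

U'(theta) = -3(theta - 1)(theta + 3), so U'(4) = -63.
Gradient descent moves in the -U' direction, i.e. theta is increasing.
There is no critical point above theta=4, and U' keeps the same sign, so the iterate runs off to +∞.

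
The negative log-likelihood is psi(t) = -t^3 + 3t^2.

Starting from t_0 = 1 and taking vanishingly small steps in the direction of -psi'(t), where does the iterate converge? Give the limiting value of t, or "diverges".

psi'(t) = -3t(t - 2), so psi'(1) = 3.
Gradient descent moves in the -psi' direction, i.e. t is decreasing.
The nearest critical point in that direction is t = 0, where psi'' = 6 > 0 (a local minimum). The iterate converges there.

0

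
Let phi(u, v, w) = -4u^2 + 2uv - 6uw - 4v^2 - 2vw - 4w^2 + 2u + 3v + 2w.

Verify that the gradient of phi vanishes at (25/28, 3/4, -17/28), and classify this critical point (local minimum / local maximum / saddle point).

local maximum

∇phi = (-8u + 2v - 6w + 2, 2u - 8v - 2w + 3, -6u - 2v - 8w + 2); substituting (25/28, 3/4, -17/28) gives ∇phi = (0, 0, 0), so (25/28, 3/4, -17/28) is indeed a critical point.
The Hessian is constant: H = [[-8, 2, -6], [2, -8, -2], [-6, -2, -8]].
Leading principal minors: Δ₁ = -8, Δ₂ = 60, Δ₃ = -112.
The minors alternate sign starting negative (−, +, −), so H is negative definite: a local maximum.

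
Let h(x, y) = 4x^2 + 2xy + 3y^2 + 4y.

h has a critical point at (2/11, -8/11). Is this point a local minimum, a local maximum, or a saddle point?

The Hessian of h is constant: H = [[8, 2], [2, 6]].
det(H) = 8·6 − 2² = 44.
det(H) > 0 and tr(H) = 14 > 0, so H is positive definite and the point is a local minimum.

local minimum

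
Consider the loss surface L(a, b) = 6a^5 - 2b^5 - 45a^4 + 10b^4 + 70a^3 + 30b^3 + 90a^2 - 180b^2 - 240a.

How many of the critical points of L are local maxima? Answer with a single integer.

L separates as a function of a plus a function of b, so ∇L=0 decouples.
∂L/∂a = 30(a - 4)(a - 2)(a - 1)(a + 1) = 0 at a ∈ {-1, 1, 2, 4}; ∂L/∂b = -10b(b - 4)(b - 3)(b + 3) = 0 at b ∈ {-3, 0, 3, 4}.
The Hessian is diagonal: diag(L_aa, L_bb). Second derivatives: L_aa(-1)=-900, L_aa(1)=180, L_aa(2)=-180, L_aa(4)=900; L_bb(-3)=1260, L_bb(0)=-360, L_bb(3)=180, L_bb(4)=-280.
Local maxima occur where both diagonal entries negative: (-1, 0), (-1, 4), (2, 0), (2, 4). Count: 4.

4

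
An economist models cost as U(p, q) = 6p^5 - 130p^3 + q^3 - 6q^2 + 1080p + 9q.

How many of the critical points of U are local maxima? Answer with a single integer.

2

U separates as a function of p plus a function of q, so ∇U=0 decouples.
∂U/∂p = 30(p - 3)(p - 2)(p + 2)(p + 3) = 0 at p ∈ {-3, -2, 2, 3}; ∂U/∂q = 3(q - 3)(q - 1) = 0 at q ∈ {1, 3}.
The Hessian is diagonal: diag(U_pp, U_qq). Second derivatives: U_pp(-3)=-900, U_pp(-2)=600, U_pp(2)=-600, U_pp(3)=900; U_qq(1)=-6, U_qq(3)=6.
Local maxima occur where both diagonal entries negative: (-3, 1), (2, 1). Count: 2.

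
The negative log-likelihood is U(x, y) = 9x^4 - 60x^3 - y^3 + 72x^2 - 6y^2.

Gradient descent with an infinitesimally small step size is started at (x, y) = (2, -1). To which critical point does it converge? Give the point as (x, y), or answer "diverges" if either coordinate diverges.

(4, -4)

U is separable, so gradient descent decouples: x follows -∂U/∂x, y follows -∂U/∂y.
∂U/∂x = 36x(x - 4)(x - 1); at x=2 this is -144, so x increases.
∂U/∂y = -3y(y + 4); at y=-1 this is 9, so y decreases.
x converges to its nearest critical value 4 (a local min of the x-part); y converges to -4. The iterate converges to (4, -4).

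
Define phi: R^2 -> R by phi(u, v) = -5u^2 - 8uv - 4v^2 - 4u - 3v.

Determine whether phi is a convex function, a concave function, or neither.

concave

phi is quadratic, so its Hessian is the constant matrix H = [[-10, -8], [-8, -8]].
det(H) = 16, tr(H) = -18.
det(H) > 0 and tr(H) < 0, so H is negative definite everywhere: concave.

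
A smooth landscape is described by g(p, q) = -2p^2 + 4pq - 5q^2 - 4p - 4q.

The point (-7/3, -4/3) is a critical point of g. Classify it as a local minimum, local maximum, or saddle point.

local maximum

The Hessian of g is constant: H = [[-4, 4], [4, -10]].
det(H) = (-4)·(-10) − 4² = 24.
det(H) > 0 and tr(H) = -14 < 0, so H is negative definite and the point is a local maximum.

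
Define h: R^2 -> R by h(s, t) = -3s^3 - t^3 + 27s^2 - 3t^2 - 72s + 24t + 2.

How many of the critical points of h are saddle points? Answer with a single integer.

2

h separates as a function of s plus a function of t, so ∇h=0 decouples.
∂h/∂s = -9(s - 4)(s - 2) = 0 at s ∈ {2, 4}; ∂h/∂t = -3(t - 2)(t + 4) = 0 at t ∈ {-4, 2}.
The Hessian is diagonal: diag(h_ss, h_tt). Second derivatives: h_ss(2)=18, h_ss(4)=-18; h_tt(-4)=18, h_tt(2)=-18.
Saddle points occur where the two diagonal entries have opposite signs: (2, 2), (4, -4). Count: 2.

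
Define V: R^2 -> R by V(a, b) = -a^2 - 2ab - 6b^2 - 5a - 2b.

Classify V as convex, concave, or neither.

V is quadratic, so its Hessian is the constant matrix H = [[-2, -2], [-2, -12]].
det(H) = 20, tr(H) = -14.
det(H) > 0 and tr(H) < 0, so H is negative definite everywhere: concave.

concave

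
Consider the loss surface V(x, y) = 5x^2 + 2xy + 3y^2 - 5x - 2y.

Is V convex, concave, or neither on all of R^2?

V is quadratic, so its Hessian is the constant matrix H = [[10, 2], [2, 6]].
det(H) = 56, tr(H) = 16.
det(H) > 0 and tr(H) > 0, so H is positive definite everywhere: convex.

convex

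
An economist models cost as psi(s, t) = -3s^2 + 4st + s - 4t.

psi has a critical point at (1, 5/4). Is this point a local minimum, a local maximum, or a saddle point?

saddle point

The Hessian of psi is constant: H = [[-6, 4], [4, 0]].
det(H) = (-6)·0 − 4² = -16.
Since det(H) < 0, H is indefinite and the critical point is a saddle point.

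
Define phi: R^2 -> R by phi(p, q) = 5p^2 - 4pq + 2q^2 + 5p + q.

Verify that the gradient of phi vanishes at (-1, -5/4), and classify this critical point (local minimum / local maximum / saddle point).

∇phi = (10p - 4q + 5, -4p + 4q + 1); substituting (-1, -5/4) gives ∇phi = (0, 0), so (-1, -5/4) is indeed a critical point.
The Hessian of phi is constant: H = [[10, -4], [-4, 4]].
det(H) = 10·4 − (-4)² = 24.
det(H) > 0 and tr(H) = 14 > 0, so H is positive definite and the point is a local minimum.

local minimum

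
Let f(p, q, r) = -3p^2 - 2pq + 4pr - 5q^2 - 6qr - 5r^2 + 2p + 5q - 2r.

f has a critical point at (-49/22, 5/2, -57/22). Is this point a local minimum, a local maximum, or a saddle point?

The Hessian is constant: H = [[-6, -2, 4], [-2, -10, -6], [4, -6, -10]].
Leading principal minors: Δ₁ = -6, Δ₂ = 56, Δ₃ = -88.
The minors alternate sign starting negative (−, +, −), so H is negative definite: a local maximum.

local maximum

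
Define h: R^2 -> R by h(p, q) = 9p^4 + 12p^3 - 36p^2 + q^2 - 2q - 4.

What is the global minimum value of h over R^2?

h(p,q) separates as A(p) + B(q) − 4, so its minimum is min A + min B − 4.
A'(p) = 36p(p - 1)(p + 2) vanishes at p ∈ {-2, 0, 1}; B'(q) = 2q - 2 vanishes at q ∈ {1}.
Local minima of A (where A''>0): A(-2)=-96, A(1)=-15. Local minima of B: B(1)=-1.
So the global minimum of h is A(-2) + B(1) − 4 = -96 − 1 − 4 = -101, attained at (-2, 1).

-101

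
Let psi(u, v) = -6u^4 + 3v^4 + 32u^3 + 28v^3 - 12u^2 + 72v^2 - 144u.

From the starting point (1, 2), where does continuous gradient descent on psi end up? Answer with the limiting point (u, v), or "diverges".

(2, 0)

psi is separable, so gradient descent decouples: u follows -∂psi/∂u, v follows -∂psi/∂v.
∂psi/∂u = -24(u - 3)(u - 2)(u + 1); at u=1 this is -96, so u increases.
∂psi/∂v = 12v(v + 3)(v + 4); at v=2 this is 720, so v decreases.
u converges to its nearest critical value 2 (a local min of the u-part); v converges to 0. The iterate converges to (2, 0).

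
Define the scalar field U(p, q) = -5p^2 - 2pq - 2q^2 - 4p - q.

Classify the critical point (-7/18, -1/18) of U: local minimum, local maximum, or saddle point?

local maximum

The Hessian of U is constant: H = [[-10, -2], [-2, -4]].
det(H) = (-10)·(-4) − (-2)² = 36.
det(H) > 0 and tr(H) = -14 < 0, so H is negative definite and the point is a local maximum.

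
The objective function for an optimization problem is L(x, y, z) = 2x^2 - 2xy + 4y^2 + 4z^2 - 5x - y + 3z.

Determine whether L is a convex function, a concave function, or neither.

convex

L is quadratic, so its Hessian is the constant matrix H = [[4, -2, 0], [-2, 8, 0], [0, 0, 8]].
Leading principal minors: 4, 28, 224.
All positive ⇒ H ≻ 0 ⇒ convex.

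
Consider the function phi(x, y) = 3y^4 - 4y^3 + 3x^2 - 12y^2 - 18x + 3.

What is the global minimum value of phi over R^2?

phi(x,y) separates as P(x) + Q(y) + 3, so its minimum is min P + min Q + 3.
P'(x) = 6x - 18 vanishes at x ∈ {3}; Q'(y) = 12y(y - 2)(y + 1) vanishes at y ∈ {-1, 0, 2}.
Local minima of P (where P''>0): P(3)=-27. Local minima of Q: Q(-1)=-5, Q(2)=-32.
So the global minimum of phi is P(3) + Q(2) + 3 = -27 − 32 + 3 = -56, attained at (3, 2).

-56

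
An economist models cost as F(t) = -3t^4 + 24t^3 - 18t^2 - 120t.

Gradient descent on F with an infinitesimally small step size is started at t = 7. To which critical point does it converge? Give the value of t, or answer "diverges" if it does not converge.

diverges

F'(t) = -12(t - 5)(t - 2)(t + 1), so F'(7) = -960.
Gradient descent moves in the -F' direction, i.e. t is increasing.
There is no critical point above t=7, and F' keeps the same sign, so the iterate runs off to +∞.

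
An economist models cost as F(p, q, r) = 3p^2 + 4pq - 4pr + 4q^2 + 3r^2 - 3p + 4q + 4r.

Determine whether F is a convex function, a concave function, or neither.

convex

F is quadratic, so its Hessian is the constant matrix H = [[6, 4, -4], [4, 8, 0], [-4, 0, 6]].
Leading principal minors: 6, 32, 64.
All positive ⇒ H ≻ 0 ⇒ convex.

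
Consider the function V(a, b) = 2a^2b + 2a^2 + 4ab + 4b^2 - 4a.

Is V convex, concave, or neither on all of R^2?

The term 2a^2b is cubic, so the Hessian is not constant.
∂²V/∂a² = 4b + 4, which takes both signs as b varies (negative for sufficiently negative b). A diagonal entry of the Hessian changing sign means the Hessian is neither positive- nor negative-semidefinite on all of R^2.

neither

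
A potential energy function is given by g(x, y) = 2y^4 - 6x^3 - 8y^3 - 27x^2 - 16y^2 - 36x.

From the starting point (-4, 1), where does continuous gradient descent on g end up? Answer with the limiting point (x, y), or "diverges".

g is separable, so gradient descent decouples: x follows -∂g/∂x, y follows -∂g/∂y.
∂g/∂x = -18(x + 1)(x + 2); at x=-4 this is -108, so x increases.
∂g/∂y = 8y(y - 4)(y + 1); at y=1 this is -48, so y increases.
x converges to its nearest critical value -2 (a local min of the x-part); y converges to 4. The iterate converges to (-2, 4).

(-2, 4)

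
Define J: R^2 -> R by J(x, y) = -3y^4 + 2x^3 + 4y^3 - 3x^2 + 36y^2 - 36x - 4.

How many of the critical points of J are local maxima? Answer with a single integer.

2

J separates as a function of x plus a function of y, so ∇J=0 decouples.
∂J/∂x = 6(x - 3)(x + 2) = 0 at x ∈ {-2, 3}; ∂J/∂y = -12y(y - 3)(y + 2) = 0 at y ∈ {-2, 0, 3}.
The Hessian is diagonal: diag(J_xx, J_yy). Second derivatives: J_xx(-2)=-30, J_xx(3)=30; J_yy(-2)=-120, J_yy(0)=72, J_yy(3)=-180.
Local maxima occur where both diagonal entries negative: (-2, -2), (-2, 3). Count: 2.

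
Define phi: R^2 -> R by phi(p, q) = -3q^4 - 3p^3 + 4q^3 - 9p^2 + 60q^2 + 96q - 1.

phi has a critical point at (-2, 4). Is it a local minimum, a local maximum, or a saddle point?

The mixed partial ∂²phi/∂p∂q is 0, so the Hessian at any point is diag(phi_pp, phi_qq) = diag(-18(p + 1), 12(-3q^2 + 2q + 10)).
At (-2, 4): H = diag(18, -360).
The eigenvalues have opposite signs, so H is indefinite: a saddle point.

saddle point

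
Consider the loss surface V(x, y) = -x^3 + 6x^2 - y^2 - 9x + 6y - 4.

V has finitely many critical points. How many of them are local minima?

0

V separates as a function of x plus a function of y, so ∇V=0 decouples.
∂V/∂x = -3(x - 3)(x - 1) = 0 at x ∈ {1, 3}; ∂V/∂y = -2(y - 3) = 0 at y ∈ {3}.
The Hessian is diagonal: diag(V_xx, V_yy). Second derivatives: V_xx(1)=6, V_xx(3)=-6; V_yy(3)=-2.
Local minima occur where both diagonal entries positive: none. Count: 0.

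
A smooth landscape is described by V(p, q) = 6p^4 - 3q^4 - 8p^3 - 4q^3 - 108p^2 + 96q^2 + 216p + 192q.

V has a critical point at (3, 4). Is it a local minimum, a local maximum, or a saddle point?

saddle point

The mixed partial ∂²V/∂p∂q is 0, so the Hessian at any point is diag(V_pp, V_qq) = diag(24(3p^2 - 2p - 9), 12(-3q^2 - 2q + 16)).
At (3, 4): H = diag(288, -480).
The eigenvalues have opposite signs, so H is indefinite: a saddle point.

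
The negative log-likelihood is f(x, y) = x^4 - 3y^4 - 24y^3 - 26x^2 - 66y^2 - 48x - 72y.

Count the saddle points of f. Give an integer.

f separates as a function of x plus a function of y, so ∇f=0 decouples.
∂f/∂x = 4(x - 4)(x + 1)(x + 3) = 0 at x ∈ {-3, -1, 4}; ∂f/∂y = -12(y + 1)(y + 2)(y + 3) = 0 at y ∈ {-3, -2, -1}.
The Hessian is diagonal: diag(f_xx, f_yy). Second derivatives: f_xx(-3)=56, f_xx(-1)=-40, f_xx(4)=140; f_yy(-3)=-24, f_yy(-2)=12, f_yy(-1)=-24.
Saddle points occur where the two diagonal entries have opposite signs: (-3, -3), (-3, -1), (-1, -2), (4, -3), (4, -1). Count: 5.

5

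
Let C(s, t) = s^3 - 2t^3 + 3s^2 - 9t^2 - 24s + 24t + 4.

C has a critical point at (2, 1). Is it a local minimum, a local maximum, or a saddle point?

The mixed partial ∂²C/∂s∂t is 0, so the Hessian at any point is diag(C_ss, C_tt) = diag(6(s + 1), -6(2t + 3)).
At (2, 1): H = diag(18, -30).
The eigenvalues have opposite signs, so H is indefinite: a saddle point.

saddle point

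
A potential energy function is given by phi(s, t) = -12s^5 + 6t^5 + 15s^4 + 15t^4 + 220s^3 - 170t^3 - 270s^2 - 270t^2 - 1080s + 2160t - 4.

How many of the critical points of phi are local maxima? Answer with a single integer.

phi separates as a function of s plus a function of t, so ∇phi=0 decouples.
∂phi/∂s = -60(s - 3)(s - 2)(s + 1)(s + 3) = 0 at s ∈ {-3, -1, 2, 3}; ∂phi/∂t = 30(t - 3)(t - 2)(t + 3)(t + 4) = 0 at t ∈ {-4, -3, 2, 3}.
The Hessian is diagonal: diag(phi_ss, phi_tt). Second derivatives: phi_ss(-3)=3600, phi_ss(-1)=-1440, phi_ss(2)=900, phi_ss(3)=-1440; phi_tt(-4)=-1260, phi_tt(-3)=900, phi_tt(2)=-900, phi_tt(3)=1260.
Local maxima occur where both diagonal entries negative: (-1, -4), (-1, 2), (3, -4), (3, 2). Count: 4.

4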